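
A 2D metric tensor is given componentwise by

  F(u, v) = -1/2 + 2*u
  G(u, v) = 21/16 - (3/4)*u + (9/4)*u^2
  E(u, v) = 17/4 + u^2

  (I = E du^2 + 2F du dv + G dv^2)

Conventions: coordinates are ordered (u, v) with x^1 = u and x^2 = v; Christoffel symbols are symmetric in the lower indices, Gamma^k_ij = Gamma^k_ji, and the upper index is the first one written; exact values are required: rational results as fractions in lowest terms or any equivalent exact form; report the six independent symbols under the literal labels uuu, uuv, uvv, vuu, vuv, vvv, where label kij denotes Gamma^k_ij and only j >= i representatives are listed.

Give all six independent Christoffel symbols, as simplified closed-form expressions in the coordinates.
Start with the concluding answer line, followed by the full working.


Answer: Gamma_uuu = (144*u^3 - 48*u^2 - 172*u + 64)/(144*u^4 - 48*u^3 + 440*u^2 - 76*u + 341), Gamma_uuv = (-288*u^2 + 120*u - 12)/(144*u^4 - 48*u^3 + 440*u^2 - 76*u + 341), Gamma_uvv = (-648*u^3 + 324*u^2 - 414*u + 63)/(288*u^4 - 96*u^3 + 880*u^2 - 152*u + 682), Gamma_vuu = (32*u + 544)/(144*u^4 - 48*u^3 + 440*u^2 - 76*u + 341), Gamma_vuv = (144*u^3 - 24*u^2 + 612*u - 102)/(144*u^4 - 48*u^3 + 440*u^2 - 76*u + 341), Gamma_vvv = (288*u^2 - 120*u + 12)/(144*u^4 - 48*u^3 + 440*u^2 - 76*u + 341)

E = 17/4 + u^2; F = -1/2 + 2*u; G = 21/16 - (3/4)*u + (9/4)*u^2
Gamma^k_ij = (1/2) g^{kl} (d_i g_jl + d_j g_il - d_l g_ij), with g^inv = (1/(EG-F^2)) [[G, -F], [-F, E]]
first partials: E_u = 2*u, E_v = 0, F_u = 2, F_v = 0, G_u = -3/4 + (9/2)*u, G_v = 0
D = EG - F^2 = 341/64 - (19/16)*u + (55/8)*u^2 - (3/4)*u^3 + (9/4)*u^4
expanded: Gamma^u_uu = (G E_u - 2F F_u + F E_v)/(2D), Gamma^u_uv = (G E_v - F G_u)/(2D), Gamma^u_vv = (2G F_v - G G_u - F G_v)/(2D), Gamma^v_uu = (2E F_u - E E_v - F E_u)/(2D), Gamma^v_uv = (E G_u - F E_v)/(2D), Gamma^v_vv = (E G_v - 2F F_v + F G_u)/(2D); substitute and cancel common factors


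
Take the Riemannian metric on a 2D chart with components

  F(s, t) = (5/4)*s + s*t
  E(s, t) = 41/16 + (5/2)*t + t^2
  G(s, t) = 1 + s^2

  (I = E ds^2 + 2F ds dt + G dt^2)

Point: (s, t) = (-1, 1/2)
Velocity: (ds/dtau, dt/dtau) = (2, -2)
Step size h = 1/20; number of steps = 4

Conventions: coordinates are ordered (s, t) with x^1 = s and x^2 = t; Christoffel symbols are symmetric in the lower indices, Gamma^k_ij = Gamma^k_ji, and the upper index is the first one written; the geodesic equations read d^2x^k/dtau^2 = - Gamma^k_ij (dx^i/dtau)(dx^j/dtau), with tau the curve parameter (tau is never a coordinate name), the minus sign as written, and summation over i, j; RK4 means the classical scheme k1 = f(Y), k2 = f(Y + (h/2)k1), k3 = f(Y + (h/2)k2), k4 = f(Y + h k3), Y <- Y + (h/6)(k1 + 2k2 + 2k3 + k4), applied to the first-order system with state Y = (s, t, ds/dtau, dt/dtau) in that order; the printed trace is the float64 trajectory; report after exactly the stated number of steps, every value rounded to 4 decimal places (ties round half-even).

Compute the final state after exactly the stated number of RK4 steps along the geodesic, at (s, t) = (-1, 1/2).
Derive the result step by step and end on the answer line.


f(Y) = (ds/dtau, dt/dtau, -Gamma^s_ij Y'^i Y'^j, -Gamma^t_ij Y'^i Y'^j) with the Gammas evaluated at the stage position; h = 0.050000; intermediate values shown to 6 dp
step 0: s = -1.0000, t = 0.5000, ds/dtau = 2.0000, dt/dtau = -2.0000
step 1:
  k1: at (s, t) = (-1.000000, 0.500000), (ds/dtau, dt/dtau) = (2.000000, -2.000000); Gamma_sss = 0.000000, Gamma_sst = 0.345679, Gamma_stt = 0.000000, Gamma_tss = 0.000000, Gamma_tst = -0.197531, Gamma_ttt = 0.000000; k1 = (2.000000, -2.000000, 2.765432, -1.580247)
  k2: at (s, t) = (-0.950000, 0.450000), (ds/dtau, dt/dtau) = (2.069136, -2.039506); Gamma_sss = 0.000000, Gamma_sst = 0.354721, Gamma_stt = 0.000000, Gamma_tss = 0.000000, Gamma_tst = -0.198226, Gamma_ttt = 0.000000; k2 = (2.069136, -2.039506, 2.993855, -1.673037)
  k3: at (s, t) = (-0.948272, 0.449012), (ds/dtau, dt/dtau) = (2.074846, -2.041826); Gamma_sss = 0.000000, Gamma_sst = 0.355007, Gamma_stt = 0.000000, Gamma_tss = 0.000000, Gamma_tst = -0.198140, Gamma_ttt = 0.000000; k3 = (2.074846, -2.041826, 3.007953, -1.678832)
  k4: at (s, t) = (-0.896258, 0.397909), (ds/dtau, dt/dtau) = (2.150398, -2.083942); Gamma_sss = 0.000000, Gamma_sst = 0.364672, Gamma_stt = 0.000000, Gamma_tss = 0.000000, Gamma_tst = -0.198336, Gamma_ttt = 0.000000; k4 = (2.150398, -2.083942, 3.268410, -1.777609)
  Y <- Y + (h/6)(k1 + 2k2 + 2k3 + k4): s = -0.8963, t = 0.3979, ds/dtau = 2.1503, dt/dtau = -2.0838
step 2:
  k1: at (s, t) = (-0.896347, 0.397945), (ds/dtau, dt/dtau) = (2.150312, -2.083847); Gamma_sss = 0.000000, Gamma_sst = 0.364657, Gamma_stt = 0.000000, Gamma_tss = 0.000000, Gamma_tst = -0.198344, Gamma_ttt = 0.000000; k1 = (2.150312, -2.083847, 3.268001, -1.777525)
  k2: at (s, t) = (-0.842589, 0.345849), (ds/dtau, dt/dtau) = (2.232012, -2.128285); Gamma_sss = 0.000000, Gamma_sst = 0.374904, Gamma_stt = 0.000000, Gamma_tss = 0.000000, Gamma_tst = -0.197945, Gamma_ttt = 0.000000; k2 = (2.232012, -2.128285, 3.561853, -1.880616)
  k3: at (s, t) = (-0.840547, 0.344738), (ds/dtau, dt/dtau) = (2.239358, -2.130862); Gamma_sss = 0.000000, Gamma_sst = 0.375258, Gamma_stt = 0.000000, Gamma_tss = 0.000000, Gamma_tst = -0.197789, Gamma_ttt = 0.000000; k3 = (2.239358, -2.130862, 3.581288, -1.887608)
  k4: at (s, t) = (-0.784379, 0.291402), (ds/dtau, dt/dtau) = (2.329377, -2.178227); Gamma_sss = 0.000000, Gamma_sst = 0.386203, Gamma_stt = 0.000000, Gamma_tss = 0.000000, Gamma_tst = -0.196529, Gamma_ttt = 0.000000; k4 = (2.329377, -2.178227, 3.919119, -1.994337)
  Y <- Y + (h/6)(k1 + 2k2 + 2k3 + k4): s = -0.7845, t = 0.2914, ds/dtau = 2.3293, dt/dtau = -2.1781
step 3:
  k1: at (s, t) = (-0.784493, 0.291442), (ds/dtau, dt/dtau) = (2.329257, -2.178083); Gamma_sss = 0.000000, Gamma_sst = 0.386184, Gamma_stt = 0.000000, Gamma_tss = 0.000000, Gamma_tst = -0.196542, Gamma_ttt = 0.000000; k1 = (2.329257, -2.178083, 3.918463, -1.994242)
  k2: at (s, t) = (-0.726262, 0.236990), (ds/dtau, dt/dtau) = (2.427219, -2.227939); Gamma_sss = 0.000000, Gamma_sst = 0.397740, Gamma_stt = 0.000000, Gamma_tss = 0.000000, Gamma_tst = -0.194261, Gamma_ttt = 0.000000; k2 = (2.427219, -2.227939, 4.301715, -2.101005)
  k3: at (s, t) = (-0.723813, 0.235743), (ds/dtau, dt/dtau) = (2.436800, -2.230608); Gamma_sss = 0.000000, Gamma_sst = 0.398180, Gamma_stt = 0.000000, Gamma_tss = 0.000000, Gamma_tst = -0.193982, Gamma_ttt = 0.000000; k3 = (2.436800, -2.230608, 4.328648, -2.108797)
  k4: at (s, t) = (-0.662653, 0.179912), (ds/dtau, dt/dtau) = (2.545690, -2.283522); Gamma_sss = 0.000000, Gamma_sst = 0.410451, Gamma_stt = 0.000000, Gamma_tss = 0.000000, Gamma_tst = -0.190212, Gamma_ttt = 0.000000; k4 = (2.545690, -2.283522, 4.772018, -2.211461)
  Y <- Y + (h/6)(k1 + 2k2 + 2k3 + k4): s = -0.6628, t = 0.1800, ds/dtau = 2.5455, dt/dtau = -2.2833
step 4:
  k1: at (s, t) = (-0.662802, 0.179953), (ds/dtau, dt/dtau) = (2.545517, -2.283293); Gamma_sss = 0.000000, Gamma_sst = 0.410426, Gamma_stt = 0.000000, Gamma_tss = 0.000000, Gamma_tst = -0.190238, Gamma_ttt = 0.000000; k1 = (2.545517, -2.283293, 4.770923, -2.211386)
  k2: at (s, t) = (-0.599164, 0.122870), (ds/dtau, dt/dtau) = (2.664790, -2.338578); Gamma_sss = 0.000000, Gamma_sst = 0.423233, Gamma_stt = 0.000000, Gamma_tss = 0.000000, Gamma_tst = -0.184712, Gamma_ttt = 0.000000; k2 = (2.664790, -2.338578, 5.275023, -2.302186)
  k3: at (s, t) = (-0.596182, 0.121488), (ds/dtau, dt/dtau) = (2.677393, -2.340848); Gamma_sss = 0.000000, Gamma_sst = 0.423768, Gamma_stt = 0.000000, Gamma_tss = 0.000000, Gamma_tst = -0.184211, Gamma_ttt = 0.000000; k3 = (2.677393, -2.340848, 5.311821, -2.309034)
  k4: at (s, t) = (-0.528932, 0.062910), (ds/dtau, dt/dtau) = (2.811108, -2.398745); Gamma_sss = 0.000000, Gamma_sst = 0.437126, Gamma_stt = 0.000000, Gamma_tss = 0.000000, Gamma_tst = -0.176105, Gamma_ttt = 0.000000; k4 = (2.811108, -2.398745, 5.895202, -2.375000)
  Y <- Y + (h/6)(k1 + 2k2 + 2k3 + k4): s = -0.5291, t = 0.0629, ds/dtau = 2.8108, dt/dtau = -2.3984

Answer: s = -0.5291, t = 0.0629, ds/dtau = 2.8108, dt/dtau = -2.3984


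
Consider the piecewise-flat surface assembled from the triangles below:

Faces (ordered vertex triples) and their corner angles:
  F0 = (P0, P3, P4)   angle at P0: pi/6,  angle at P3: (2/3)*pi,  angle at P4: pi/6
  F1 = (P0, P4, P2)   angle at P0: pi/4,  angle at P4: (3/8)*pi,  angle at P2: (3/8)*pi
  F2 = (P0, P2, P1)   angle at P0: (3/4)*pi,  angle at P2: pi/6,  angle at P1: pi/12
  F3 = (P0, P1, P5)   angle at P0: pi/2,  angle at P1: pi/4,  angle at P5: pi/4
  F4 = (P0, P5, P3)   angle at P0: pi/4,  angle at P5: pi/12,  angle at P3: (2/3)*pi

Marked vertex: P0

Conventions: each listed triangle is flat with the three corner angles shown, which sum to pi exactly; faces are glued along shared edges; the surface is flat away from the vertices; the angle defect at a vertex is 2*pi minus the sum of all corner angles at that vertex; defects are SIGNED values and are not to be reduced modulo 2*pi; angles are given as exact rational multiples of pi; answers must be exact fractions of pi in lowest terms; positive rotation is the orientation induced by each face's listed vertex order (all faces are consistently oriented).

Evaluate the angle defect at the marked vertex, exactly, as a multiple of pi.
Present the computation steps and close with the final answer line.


Sum of corner angles at P0: (23/12)*pi
defect = 2*pi - (23/12)*pi

Answer: defect(P0) = pi/12


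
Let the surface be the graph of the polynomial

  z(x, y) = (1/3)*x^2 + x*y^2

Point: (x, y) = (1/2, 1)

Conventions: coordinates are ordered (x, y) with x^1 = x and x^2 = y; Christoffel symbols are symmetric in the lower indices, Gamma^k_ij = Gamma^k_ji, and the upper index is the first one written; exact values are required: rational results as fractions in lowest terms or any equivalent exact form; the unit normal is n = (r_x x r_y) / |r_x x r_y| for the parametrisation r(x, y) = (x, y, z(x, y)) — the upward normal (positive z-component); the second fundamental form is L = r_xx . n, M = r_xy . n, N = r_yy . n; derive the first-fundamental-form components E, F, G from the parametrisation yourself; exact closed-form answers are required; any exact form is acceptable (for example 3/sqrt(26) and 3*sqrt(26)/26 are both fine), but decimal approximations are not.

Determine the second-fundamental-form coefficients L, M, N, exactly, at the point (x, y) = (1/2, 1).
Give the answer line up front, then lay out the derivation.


Answer: L = sqrt(34)/17, M = 3*sqrt(34)/17, N = 3*sqrt(34)/34

z_x = 4/3, z_y = 1, z_xx = 2/3, z_xy = 2, z_yy = 1
E = 25/9, F = 4/3, G = 2; answer radicand W^2 = 34/9
unnormalised second-form numerators: l = 2/3, m = 2, n = 1; L = l/sqrt(34/9), and similarly M = m/sqrt(W^2), N = n/sqrt(W^2)


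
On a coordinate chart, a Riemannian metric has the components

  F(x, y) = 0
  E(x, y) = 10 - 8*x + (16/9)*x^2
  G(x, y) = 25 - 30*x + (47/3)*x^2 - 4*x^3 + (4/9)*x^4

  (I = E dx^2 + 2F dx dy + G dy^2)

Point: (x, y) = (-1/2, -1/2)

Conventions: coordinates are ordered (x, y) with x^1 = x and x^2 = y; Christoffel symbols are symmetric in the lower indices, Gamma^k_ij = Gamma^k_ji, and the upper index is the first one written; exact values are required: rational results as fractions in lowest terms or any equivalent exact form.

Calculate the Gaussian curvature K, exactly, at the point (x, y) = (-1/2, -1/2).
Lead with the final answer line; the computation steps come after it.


Answer: K = -81/84500

E = 130/9, F = 0, G = 400/9, EG - F^2 = 52000/81 at the point
E_x = -88/9, E_y = 0, F_x = 0, F_y = 0, G_x = -440/9, G_y = 0
E_yy = 0, F_xy = 0, G_xx = 134/3
Brioschi: K = (det M1 - det M2) / (EG - F^2)^2 with the standard first/second-derivative matrices M1, M2.
M1 = [[-E_yy/2 + F_xy - G_xx/2, E_x/2, F_x - E_y/2], [F_y - G_x/2, E, F], [G_y/2, F, G]] = [[-67/3, -44/9, 0], [220/9, 130/9, 0], [0, 0, 400/9]]; det M1 = -6580000/729
M2 = [[0, E_y/2, G_x/2], [E_y/2, E, F], [G_x/2, F, G]] = [[0, 0, -220/9], [0, 130/9, 0], [-220/9, 0, 400/9]]; det M2 = -6292000/729
det M1 - det M2 = -32000/81; K = -32000/81 / (52000/81)^2 = -81/84500


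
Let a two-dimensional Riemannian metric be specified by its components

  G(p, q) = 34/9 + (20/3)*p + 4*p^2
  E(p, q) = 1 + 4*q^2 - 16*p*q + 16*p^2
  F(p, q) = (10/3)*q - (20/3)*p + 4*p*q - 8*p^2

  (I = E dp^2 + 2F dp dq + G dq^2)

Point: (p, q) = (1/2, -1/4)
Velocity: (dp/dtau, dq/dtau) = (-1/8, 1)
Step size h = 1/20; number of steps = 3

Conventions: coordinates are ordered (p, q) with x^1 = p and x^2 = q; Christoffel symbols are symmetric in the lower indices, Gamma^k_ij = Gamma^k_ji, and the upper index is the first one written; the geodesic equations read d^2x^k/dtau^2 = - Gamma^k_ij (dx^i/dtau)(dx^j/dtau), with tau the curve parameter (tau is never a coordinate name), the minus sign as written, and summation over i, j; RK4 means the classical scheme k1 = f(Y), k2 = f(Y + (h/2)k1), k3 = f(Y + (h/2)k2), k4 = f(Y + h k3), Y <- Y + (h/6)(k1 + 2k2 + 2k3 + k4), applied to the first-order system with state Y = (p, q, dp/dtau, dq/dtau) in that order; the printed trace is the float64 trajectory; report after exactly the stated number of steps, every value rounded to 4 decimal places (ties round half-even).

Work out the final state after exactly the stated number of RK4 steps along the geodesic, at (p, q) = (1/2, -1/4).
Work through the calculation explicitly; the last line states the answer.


f(Y) = (dp/dtau, dq/dtau, -Gamma^p_ij Y'^i Y'^j, -Gamma^q_ij Y'^i Y'^j) with the Gammas evaluated at the stage position; h = 0.050000; intermediate values shown to 6 dp
step 0: p = 0.5000, q = -0.2500, dp/dtau = -0.1250, dq/dtau = 1.0000
step 1:
  k1: at (p, q) = (0.500000, -0.250000), (dp/dtau, dq/dtau) = (-0.125000, 1.000000); Gamma_ppp = 0.696325, Gamma_ppq = -0.348162, Gamma_pqq = 0.000000, Gamma_qpp = -0.742747, Gamma_qpq = 0.371373, Gamma_qqq = 0.000000; k1 = (-0.125000, 1.000000, -0.097921, 0.104449)
  k2: at (p, q) = (0.496875, -0.225000), (dp/dtau, dq/dtau) = (-0.127448, 1.002611); Gamma_ppp = 0.695474, Gamma_ppq = -0.347737, Gamma_pqq = 0.000000, Gamma_qpp = -0.759077, Gamma_qpq = 0.379538, Gamma_qqq = 0.000000; k2 = (-0.127448, 1.002611, -0.100165, 0.109325)
  k3: at (p, q) = (0.496814, -0.224935), (dp/dtau, dq/dtau) = (-0.127504, 1.002733); Gamma_ppp = 0.695490, Gamma_ppq = -0.347745, Gamma_pqq = 0.000000, Gamma_qpp = -0.759176, Gamma_qpq = 0.379588, Gamma_qqq = 0.000000; k3 = (-0.127504, 1.002733, -0.100227, 0.109405)
  k4: at (p, q) = (0.493625, -0.199863), (dp/dtau, dq/dtau) = (-0.130011, 1.005470); Gamma_ppp = 0.694207, Gamma_ppq = -0.347103, Gamma_pqq = 0.000000, Gamma_qpp = -0.775986, Gamma_qpq = 0.387993, Gamma_qqq = 0.000000; k4 = (-0.130011, 1.005470, -0.102483, 0.114555)
  Y <- Y + (h/6)(k1 + 2k2 + 2k3 + k4): p = 0.4936, q = -0.1999, dp/dtau = -0.1300, dq/dtau = 1.0055
step 2:
  k1: at (p, q) = (0.493626, -0.199865), (dp/dtau, dq/dtau) = (-0.130010, 1.005471); Gamma_ppp = 0.694207, Gamma_ppq = -0.347103, Gamma_pqq = 0.000000, Gamma_qpp = -0.775984, Gamma_qpq = 0.387992, Gamma_qqq = 0.000000; k1 = (-0.130010, 1.005471, -0.102481, 0.114554)
  k2: at (p, q) = (0.490375, -0.174729), (dp/dtau, dq/dtau) = (-0.132572, 1.008334); Gamma_ppp = 0.692456, Gamma_ppq = -0.346228, Gamma_pqq = 0.000000, Gamma_qpp = -0.793272, Gamma_qpq = 0.396636, Gamma_qqq = 0.000000; k2 = (-0.132572, 1.008334, -0.104735, 0.119984)
  k3: at (p, q) = (0.490311, -0.174657), (dp/dtau, dq/dtau) = (-0.132628, 1.008470); Gamma_ppp = 0.692467, Gamma_ppq = -0.346234, Gamma_pqq = 0.000000, Gamma_qpp = -0.793384, Gamma_qpq = 0.396692, Gamma_qqq = 0.000000; k3 = (-0.132628, 1.008470, -0.104799, 0.120072)
  k4: at (p, q) = (0.486994, -0.149442), (dp/dtau, dq/dtau) = (-0.135250, 1.011474); Gamma_ppp = 0.690203, Gamma_ppq = -0.345102, Gamma_pqq = 0.000000, Gamma_qpp = -0.811171, Gamma_qpq = 0.405586, Gamma_qqq = 0.000000; k4 = (-0.135250, 1.011474, -0.107047, 0.125808)
  Y <- Y + (h/6)(k1 + 2k2 + 2k3 + k4): p = 0.4870, q = -0.1494, dp/dtau = -0.1352, dq/dtau = 1.0115
step 3:
  k1: at (p, q) = (0.486995, -0.149444), (dp/dtau, dq/dtau) = (-0.135248, 1.011474); Gamma_ppp = 0.690203, Gamma_ppq = -0.345102, Gamma_pqq = 0.000000, Gamma_qpp = -0.811169, Gamma_qpq = 0.405584, Gamma_qqq = 0.000000; k1 = (-0.135248, 1.011474, -0.107045, 0.125806)
  k2: at (p, q) = (0.483614, -0.124157), (dp/dtau, dq/dtau) = (-0.137924, 1.014620); Gamma_ppp = 0.687385, Gamma_ppq = -0.343692, Gamma_pqq = 0.000000, Gamma_qpp = -0.829450, Gamma_qpq = 0.414725, Gamma_qqq = 0.000000; k2 = (-0.137924, 1.014620, -0.109269, 0.131853)
  k3: at (p, q) = (0.483547, -0.124079), (dp/dtau, dq/dtau) = (-0.137980, 1.014771); Gamma_ppp = 0.687389, Gamma_ppq = -0.343695, Gamma_pqq = 0.000000, Gamma_qpp = -0.829575, Gamma_qpq = 0.414787, Gamma_qqq = 0.000000; k3 = (-0.137980, 1.014771, -0.109334, 0.131949)
  k4: at (p, q) = (0.480096, -0.098706), (dp/dtau, dq/dtau) = (-0.140715, 1.018072); Gamma_ppp = 0.683963, Gamma_ppq = -0.341981, Gamma_pqq = 0.000000, Gamma_qpp = -0.848370, Gamma_qpq = 0.424185, Gamma_qqq = 0.000000; k4 = (-0.140715, 1.018072, -0.111526, 0.138334)
  Y <- Y + (h/6)(k1 + 2k2 + 2k3 + k4): p = 0.4801, q = -0.0987, dp/dtau = -0.1407, dq/dtau = 1.0181

Answer: p = 0.4801, q = -0.0987, dp/dtau = -0.1407, dq/dtau = 1.0181


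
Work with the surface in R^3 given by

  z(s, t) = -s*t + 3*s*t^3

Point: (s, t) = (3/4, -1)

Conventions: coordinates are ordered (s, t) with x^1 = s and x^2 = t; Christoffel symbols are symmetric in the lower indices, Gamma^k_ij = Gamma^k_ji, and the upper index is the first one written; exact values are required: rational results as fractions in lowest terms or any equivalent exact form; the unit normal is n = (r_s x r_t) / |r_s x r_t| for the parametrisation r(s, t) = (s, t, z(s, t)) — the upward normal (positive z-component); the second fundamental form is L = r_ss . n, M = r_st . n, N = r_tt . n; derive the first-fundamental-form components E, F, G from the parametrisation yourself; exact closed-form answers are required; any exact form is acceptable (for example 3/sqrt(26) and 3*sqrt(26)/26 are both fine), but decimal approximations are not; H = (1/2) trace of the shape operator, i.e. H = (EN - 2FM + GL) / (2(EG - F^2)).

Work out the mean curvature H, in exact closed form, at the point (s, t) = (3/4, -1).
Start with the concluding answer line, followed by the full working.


Answer: H = 249*sqrt(41)/6724

z_s = -2, z_t = 6, z_ss = 0, z_st = 8, z_tt = -27/2
E = 5, F = -12, G = 37; answer radicand W^2 = 41
unnormalised second-form numerators: l = 0, m = 8, n = -27/2; L = l/sqrt(41), and similarly M = m/sqrt(W^2), N = n/sqrt(W^2)
H = (E*n - 2*F*m + G*l) / (2*(EG - F^2)*sqrt(W^2)); E*n - 2*F*m + G*l = 249/2, EG - F^2 = 41, so H = (249/164)/sqrt(41)


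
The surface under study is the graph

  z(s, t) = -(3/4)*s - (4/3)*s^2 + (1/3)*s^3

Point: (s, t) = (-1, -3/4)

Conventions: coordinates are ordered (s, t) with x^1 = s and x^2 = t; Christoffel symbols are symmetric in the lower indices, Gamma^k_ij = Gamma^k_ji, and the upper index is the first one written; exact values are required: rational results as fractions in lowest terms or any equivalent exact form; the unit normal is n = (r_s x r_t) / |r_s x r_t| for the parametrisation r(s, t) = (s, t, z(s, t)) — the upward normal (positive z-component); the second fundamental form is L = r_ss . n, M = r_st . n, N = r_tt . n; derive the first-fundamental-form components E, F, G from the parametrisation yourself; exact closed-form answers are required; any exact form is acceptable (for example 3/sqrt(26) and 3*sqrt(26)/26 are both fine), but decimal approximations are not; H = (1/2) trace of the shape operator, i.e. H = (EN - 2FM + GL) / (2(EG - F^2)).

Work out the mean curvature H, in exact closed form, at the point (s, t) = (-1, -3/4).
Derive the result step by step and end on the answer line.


z_s = 35/12, z_t = 0, z_ss = -14/3, z_st = 0, z_tt = 0
E = 1369/144, F = 0, G = 1; answer radicand W^2 = 1369/144
unnormalised second-form numerators: l = -14/3, m = 0, n = 0; L = l/sqrt(1369/144), and similarly M = m/sqrt(W^2), N = n/sqrt(W^2)
H = (E*n - 2*F*m + G*l) / (2*(EG - F^2)*sqrt(W^2)); E*n - 2*F*m + G*l = -14/3, EG - F^2 = 1369/144, so H = (-336/1369)/sqrt(1369/144)

Answer: H = -4032/50653


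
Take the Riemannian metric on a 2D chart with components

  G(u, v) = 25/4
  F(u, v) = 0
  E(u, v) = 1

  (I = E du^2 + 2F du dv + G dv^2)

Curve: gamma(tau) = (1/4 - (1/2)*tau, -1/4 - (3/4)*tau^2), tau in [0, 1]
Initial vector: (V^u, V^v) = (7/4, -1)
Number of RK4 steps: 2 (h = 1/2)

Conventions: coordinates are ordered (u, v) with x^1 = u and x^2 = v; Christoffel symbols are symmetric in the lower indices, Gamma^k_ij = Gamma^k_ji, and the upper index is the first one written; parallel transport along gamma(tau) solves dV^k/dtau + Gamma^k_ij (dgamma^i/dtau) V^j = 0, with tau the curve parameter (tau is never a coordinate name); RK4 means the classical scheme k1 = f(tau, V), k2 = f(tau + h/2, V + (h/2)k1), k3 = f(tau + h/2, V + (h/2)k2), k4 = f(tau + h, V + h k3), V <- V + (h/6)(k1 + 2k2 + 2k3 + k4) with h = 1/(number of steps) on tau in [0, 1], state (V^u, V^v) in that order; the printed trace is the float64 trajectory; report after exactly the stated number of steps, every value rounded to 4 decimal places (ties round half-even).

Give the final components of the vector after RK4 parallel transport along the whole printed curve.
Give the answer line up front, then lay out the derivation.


Answer: V^u = 1.7500, V^v = -1.0000

gamma'(tau) = (-1/2, -(3/2)*tau); f(tau, V)^k = -Gamma^k_ij(gamma(tau)) gamma'^i(tau) V^j; h = 1/2; intermediate values shown to 6 dp
curve data and Christoffel symbols at the stage parameters:
  tau = 0.000000: gamma = (0.250000, -0.250000), gamma' = (-0.500000, 0.000000); Gamma_uuu = 0.000000, Gamma_uuv = 0.000000, Gamma_uvv = 0.000000, Gamma_vuu = 0.000000, Gamma_vuv = 0.000000, Gamma_vvv = 0.000000
  tau = 0.250000: gamma = (0.125000, -0.296875), gamma' = (-0.500000, -0.375000); Gamma_uuu = 0.000000, Gamma_uuv = 0.000000, Gamma_uvv = 0.000000, Gamma_vuu = 0.000000, Gamma_vuv = 0.000000, Gamma_vvv = 0.000000
  tau = 0.500000: gamma = (0.000000, -0.437500), gamma' = (-0.500000, -0.750000); Gamma_uuu = 0.000000, Gamma_uuv = 0.000000, Gamma_uvv = 0.000000, Gamma_vuu = 0.000000, Gamma_vuv = 0.000000, Gamma_vvv = 0.000000
  tau = 0.750000: gamma = (-0.125000, -0.671875), gamma' = (-0.500000, -1.125000); Gamma_uuu = 0.000000, Gamma_uuv = 0.000000, Gamma_uvv = 0.000000, Gamma_vuu = 0.000000, Gamma_vuv = 0.000000, Gamma_vvv = 0.000000
  tau = 1.000000: gamma = (-0.250000, -1.000000), gamma' = (-0.500000, -1.500000); Gamma_uuu = 0.000000, Gamma_uuv = 0.000000, Gamma_uvv = 0.000000, Gamma_vuu = 0.000000, Gamma_vuv = 0.000000, Gamma_vvv = 0.000000
step 0: V^u = 1.7500, V^v = -1.0000
step 1: k1 = (0.000000, 0.000000), k2 = (0.000000, 0.000000), k3 = (0.000000, 0.000000), k4 = (0.000000, 0.000000); V <- V + (h/6)(k1 + 2k2 + 2k3 + k4): V^u = 1.7500, V^v = -1.0000
step 2: k1 = (0.000000, 0.000000), k2 = (0.000000, 0.000000), k3 = (0.000000, 0.000000), k4 = (0.000000, 0.000000); V <- V + (h/6)(k1 + 2k2 + 2k3 + k4): V^u = 1.7500, V^v = -1.0000


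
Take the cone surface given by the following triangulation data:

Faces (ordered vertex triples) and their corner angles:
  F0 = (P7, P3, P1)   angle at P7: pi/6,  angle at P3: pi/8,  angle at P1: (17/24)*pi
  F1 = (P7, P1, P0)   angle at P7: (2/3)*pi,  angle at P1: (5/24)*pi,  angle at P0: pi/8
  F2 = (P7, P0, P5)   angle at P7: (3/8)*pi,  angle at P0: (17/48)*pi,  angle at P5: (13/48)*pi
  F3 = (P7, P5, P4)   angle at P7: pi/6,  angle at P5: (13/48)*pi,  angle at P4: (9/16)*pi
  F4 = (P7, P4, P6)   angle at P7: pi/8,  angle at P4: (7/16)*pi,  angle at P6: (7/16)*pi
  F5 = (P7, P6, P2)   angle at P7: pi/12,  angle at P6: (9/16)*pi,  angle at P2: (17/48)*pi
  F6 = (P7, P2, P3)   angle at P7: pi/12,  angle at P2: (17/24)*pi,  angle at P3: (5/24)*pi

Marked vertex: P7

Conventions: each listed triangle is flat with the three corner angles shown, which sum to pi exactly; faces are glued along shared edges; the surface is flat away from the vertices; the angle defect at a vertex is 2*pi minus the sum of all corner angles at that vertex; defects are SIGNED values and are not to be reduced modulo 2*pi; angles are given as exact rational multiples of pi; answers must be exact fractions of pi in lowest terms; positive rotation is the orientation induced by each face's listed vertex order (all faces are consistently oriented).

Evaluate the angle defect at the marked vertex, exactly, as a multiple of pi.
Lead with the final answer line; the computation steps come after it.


Answer: defect(P7) = pi/3

Sum of corner angles at P7: (5/3)*pi
defect = 2*pi - (5/3)*pi


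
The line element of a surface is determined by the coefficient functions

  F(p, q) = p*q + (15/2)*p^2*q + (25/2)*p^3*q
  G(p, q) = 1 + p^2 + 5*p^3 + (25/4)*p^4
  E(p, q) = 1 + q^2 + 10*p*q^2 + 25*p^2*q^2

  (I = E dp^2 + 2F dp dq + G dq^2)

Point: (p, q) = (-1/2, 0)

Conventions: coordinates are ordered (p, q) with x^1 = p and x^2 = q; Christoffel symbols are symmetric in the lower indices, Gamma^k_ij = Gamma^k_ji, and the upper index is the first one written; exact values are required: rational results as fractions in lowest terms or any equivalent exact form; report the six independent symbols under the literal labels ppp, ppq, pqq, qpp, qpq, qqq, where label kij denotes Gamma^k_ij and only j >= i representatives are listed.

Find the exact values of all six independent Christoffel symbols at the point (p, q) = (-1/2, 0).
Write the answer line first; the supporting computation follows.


Answer: Gamma_ppp = 0, Gamma_ppq = 0, Gamma_pqq = 0, Gamma_qpp = 0, Gamma_qpq = -12/65, Gamma_qqq = 0

E = 1, F = 0, G = 65/64 at the point
E_p = 0, E_q = 0, F_p = 0, F_q = -3/16, G_p = -3/8, G_q = 0
EG - F^2 = 65/64;  g^inv = (64/65) * [[65/64, 0], [0, 1]]
first-kind symbols [ij,l] = (1/2)(d_i g_jl + d_j g_il - d_l g_ij): [pp,p] = E_p/2 = 0, [pp,q] = F_p - E_q/2 = 0, [pq,p] = E_q/2 = 0, [pq,q] = G_p/2 = -3/16, [qq,p] = F_q - G_p/2 = 0, [qq,q] = G_q/2 = 0
Gamma^p_ij = (G*[ij,p] - F*[ij,q])/(EG - F^2), Gamma^q_ij = (E*[ij,q] - F*[ij,p])/(EG - F^2)


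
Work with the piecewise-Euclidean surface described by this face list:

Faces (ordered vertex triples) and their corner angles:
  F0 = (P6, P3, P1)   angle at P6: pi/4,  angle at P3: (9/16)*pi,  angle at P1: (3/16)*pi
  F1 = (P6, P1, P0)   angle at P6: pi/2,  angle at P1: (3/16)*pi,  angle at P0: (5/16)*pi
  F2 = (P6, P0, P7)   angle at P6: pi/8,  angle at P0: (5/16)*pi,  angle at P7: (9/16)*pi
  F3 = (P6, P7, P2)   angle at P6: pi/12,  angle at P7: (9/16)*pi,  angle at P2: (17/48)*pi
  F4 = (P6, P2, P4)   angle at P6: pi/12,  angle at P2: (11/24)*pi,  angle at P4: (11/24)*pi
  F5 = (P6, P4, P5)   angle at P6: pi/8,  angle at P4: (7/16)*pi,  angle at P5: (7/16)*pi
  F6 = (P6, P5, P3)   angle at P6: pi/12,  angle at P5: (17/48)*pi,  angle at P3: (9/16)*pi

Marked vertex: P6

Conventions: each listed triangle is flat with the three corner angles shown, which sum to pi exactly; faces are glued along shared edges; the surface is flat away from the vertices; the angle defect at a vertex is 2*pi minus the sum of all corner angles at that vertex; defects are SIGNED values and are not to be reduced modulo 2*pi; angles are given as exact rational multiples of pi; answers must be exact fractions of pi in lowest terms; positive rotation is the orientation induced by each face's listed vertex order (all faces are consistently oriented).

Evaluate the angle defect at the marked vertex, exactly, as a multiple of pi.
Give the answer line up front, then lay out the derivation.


Answer: defect(P6) = (3/4)*pi

Sum of corner angles at P6: (5/4)*pi
defect = 2*pi - (5/4)*pi


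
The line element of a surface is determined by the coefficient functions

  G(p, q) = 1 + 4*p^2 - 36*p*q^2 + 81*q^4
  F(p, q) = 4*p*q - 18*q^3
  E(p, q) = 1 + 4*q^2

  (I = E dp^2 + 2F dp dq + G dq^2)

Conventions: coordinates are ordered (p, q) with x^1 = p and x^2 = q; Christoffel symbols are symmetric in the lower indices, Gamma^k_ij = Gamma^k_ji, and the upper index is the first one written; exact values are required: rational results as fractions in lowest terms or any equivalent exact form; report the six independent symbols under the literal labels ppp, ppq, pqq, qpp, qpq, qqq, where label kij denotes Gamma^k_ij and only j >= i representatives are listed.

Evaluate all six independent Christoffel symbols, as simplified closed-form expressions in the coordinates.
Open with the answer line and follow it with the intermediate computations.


Answer: Gamma_ppp = 0, Gamma_ppq = 4*q/(4*p^2 - 36*p*q^2 + 81*q^4 + 4*q^2 + 1), Gamma_pqq = -36*q^2/(4*p^2 - 36*p*q^2 + 81*q^4 + 4*q^2 + 1), Gamma_qpp = 0, Gamma_qpq = (4*p - 18*q^2)/(4*p^2 - 36*p*q^2 + 81*q^4 + 4*q^2 + 1), Gamma_qqq = (-36*p*q + 162*q^3)/(4*p^2 - 36*p*q^2 + 81*q^4 + 4*q^2 + 1)

E = 1 + 4*q^2; F = 4*p*q - 18*q^3; G = 1 + 4*p^2 - 36*p*q^2 + 81*q^4
Gamma^k_ij = (1/2) g^{kl} (d_i g_jl + d_j g_il - d_l g_ij), with g^inv = (1/(EG-F^2)) [[G, -F], [-F, E]]
first partials: E_p = 0, E_q = 8*q, F_p = 4*q, F_q = 4*p - 54*q^2, G_p = 8*p - 36*q^2, G_q = -72*p*q + 324*q^3
D = EG - F^2 = 1 + 4*q^2 + 4*p^2 - 36*p*q^2 + 81*q^4
expanded: Gamma^p_pp = (G E_p - 2F F_p + F E_q)/(2D), Gamma^p_pq = (G E_q - F G_p)/(2D), Gamma^p_qq = (2G F_q - G G_p - F G_q)/(2D), Gamma^q_pp = (2E F_p - E E_q - F E_p)/(2D), Gamma^q_pq = (E G_p - F E_q)/(2D), Gamma^q_qq = (E G_q - 2F F_q + F G_p)/(2D); substitute and cancel common factors


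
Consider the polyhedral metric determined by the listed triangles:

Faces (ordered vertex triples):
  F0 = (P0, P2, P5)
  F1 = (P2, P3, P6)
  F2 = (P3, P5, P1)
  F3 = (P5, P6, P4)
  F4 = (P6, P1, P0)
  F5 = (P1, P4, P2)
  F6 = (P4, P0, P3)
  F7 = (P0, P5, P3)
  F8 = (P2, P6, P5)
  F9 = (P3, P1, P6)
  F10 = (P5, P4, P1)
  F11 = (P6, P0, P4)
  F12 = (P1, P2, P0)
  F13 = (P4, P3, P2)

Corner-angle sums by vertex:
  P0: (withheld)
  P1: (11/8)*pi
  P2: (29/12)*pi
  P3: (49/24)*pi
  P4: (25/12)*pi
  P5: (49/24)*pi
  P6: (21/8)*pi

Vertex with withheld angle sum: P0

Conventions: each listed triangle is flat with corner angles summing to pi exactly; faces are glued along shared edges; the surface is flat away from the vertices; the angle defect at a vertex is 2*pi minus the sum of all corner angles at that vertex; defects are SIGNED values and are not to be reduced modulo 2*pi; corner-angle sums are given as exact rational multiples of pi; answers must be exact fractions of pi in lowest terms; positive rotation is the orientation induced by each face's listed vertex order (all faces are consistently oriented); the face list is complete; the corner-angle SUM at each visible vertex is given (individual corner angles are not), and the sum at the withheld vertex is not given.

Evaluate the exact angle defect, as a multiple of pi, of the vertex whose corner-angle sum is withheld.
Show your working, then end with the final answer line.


V = 7, E = 21, F = 14; chi = V - E + F = 0
Gauss-Bonnet: total defect = 2*pi*chi = 0; visible defects sum to (-7/12)*pi

Answer: defect(P0) = (7/12)*pi


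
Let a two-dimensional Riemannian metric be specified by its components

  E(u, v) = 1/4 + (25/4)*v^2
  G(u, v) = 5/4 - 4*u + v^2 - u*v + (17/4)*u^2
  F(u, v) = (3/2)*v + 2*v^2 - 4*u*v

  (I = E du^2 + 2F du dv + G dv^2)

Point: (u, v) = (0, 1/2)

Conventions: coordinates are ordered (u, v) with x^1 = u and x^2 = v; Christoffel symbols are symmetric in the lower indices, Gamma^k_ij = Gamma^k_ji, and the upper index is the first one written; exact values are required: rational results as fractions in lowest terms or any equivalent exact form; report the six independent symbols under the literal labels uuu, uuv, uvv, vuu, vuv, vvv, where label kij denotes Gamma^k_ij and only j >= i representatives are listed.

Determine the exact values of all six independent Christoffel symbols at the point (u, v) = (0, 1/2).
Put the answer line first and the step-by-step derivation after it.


Answer: Gamma_uuu = 205/37, Gamma_uuv = 240/37, Gamma_uvv = 256/37, Gamma_vuu = -1189/148, Gamma_vuv = -511/74, Gamma_vvv = -201/37

E = 29/16, F = 5/4, G = 3/2 at the point
E_u = 0, E_v = 25/4, F_u = -2, F_v = 7/2, G_u = -9/2, G_v = 1
EG - F^2 = 37/32;  g^inv = (32/37) * [[3/2, -5/4], [-5/4, 29/16]]
first-kind symbols [ij,l] = (1/2)(d_i g_jl + d_j g_il - d_l g_ij): [uu,u] = E_u/2 = 0, [uu,v] = F_u - E_v/2 = -41/8, [uv,u] = E_v/2 = 25/8, [uv,v] = G_u/2 = -9/4, [vv,u] = F_v - G_u/2 = 23/4, [vv,v] = G_v/2 = 1/2
Gamma^u_ij = (G*[ij,u] - F*[ij,v])/(EG - F^2), Gamma^v_ij = (E*[ij,v] - F*[ij,u])/(EG - F^2)


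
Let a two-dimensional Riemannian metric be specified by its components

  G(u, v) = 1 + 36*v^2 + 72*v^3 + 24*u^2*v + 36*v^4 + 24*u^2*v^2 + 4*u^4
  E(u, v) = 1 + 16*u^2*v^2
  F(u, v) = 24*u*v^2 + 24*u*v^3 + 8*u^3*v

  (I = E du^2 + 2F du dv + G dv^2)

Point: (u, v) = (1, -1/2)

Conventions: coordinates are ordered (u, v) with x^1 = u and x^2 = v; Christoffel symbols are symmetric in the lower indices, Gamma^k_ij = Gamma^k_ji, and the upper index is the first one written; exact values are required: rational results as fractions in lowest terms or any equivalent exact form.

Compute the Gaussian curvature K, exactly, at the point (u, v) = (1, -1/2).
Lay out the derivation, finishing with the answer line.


E = 5, F = -1, G = 5/4, EG - F^2 = 21/4 at the point
E_u = 8, E_v = -16, F_u = -9, F_v = 2, G_u = 4, G_v = 0
E_vv = 32, F_uv = 18, G_uu = 36
The intrinsic route: Brioschi's K = (det M1 - det M2)/(EG - F^2)^2.
M1 = [[-E_vv/2 + F_uv - G_uu/2, E_u/2, F_u - E_v/2], [F_v - G_u/2, E, F], [G_v/2, F, G]] = [[-16, 4, -1], [0, 5, -1], [0, -1, 5/4]]; det M1 = -84
M2 = [[0, E_v/2, G_u/2], [E_v/2, E, F], [G_u/2, F, G]] = [[0, -8, 2], [-8, 5, -1], [2, -1, 5/4]]; det M2 = -68
det M1 - det M2 = -16; K = -16 / (21/4)^2 = -256/441

Answer: K = -256/441


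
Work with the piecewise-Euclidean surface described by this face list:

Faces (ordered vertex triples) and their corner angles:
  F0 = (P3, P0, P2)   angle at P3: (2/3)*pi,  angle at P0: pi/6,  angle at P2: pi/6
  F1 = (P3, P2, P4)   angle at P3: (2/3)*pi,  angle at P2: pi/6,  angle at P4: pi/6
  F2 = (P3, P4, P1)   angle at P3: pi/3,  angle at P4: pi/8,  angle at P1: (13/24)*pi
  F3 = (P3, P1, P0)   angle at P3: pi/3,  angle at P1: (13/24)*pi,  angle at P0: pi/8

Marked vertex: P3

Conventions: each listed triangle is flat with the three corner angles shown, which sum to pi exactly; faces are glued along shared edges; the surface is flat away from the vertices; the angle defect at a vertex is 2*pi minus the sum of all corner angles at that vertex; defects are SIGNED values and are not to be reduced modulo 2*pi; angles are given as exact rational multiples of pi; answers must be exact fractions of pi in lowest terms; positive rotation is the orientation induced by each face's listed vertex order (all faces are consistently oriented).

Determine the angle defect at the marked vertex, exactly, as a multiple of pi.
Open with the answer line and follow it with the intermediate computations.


Answer: defect(P3) = 0

Sum of corner angles at P3: 2*pi
defect = 2*pi - 2*pi


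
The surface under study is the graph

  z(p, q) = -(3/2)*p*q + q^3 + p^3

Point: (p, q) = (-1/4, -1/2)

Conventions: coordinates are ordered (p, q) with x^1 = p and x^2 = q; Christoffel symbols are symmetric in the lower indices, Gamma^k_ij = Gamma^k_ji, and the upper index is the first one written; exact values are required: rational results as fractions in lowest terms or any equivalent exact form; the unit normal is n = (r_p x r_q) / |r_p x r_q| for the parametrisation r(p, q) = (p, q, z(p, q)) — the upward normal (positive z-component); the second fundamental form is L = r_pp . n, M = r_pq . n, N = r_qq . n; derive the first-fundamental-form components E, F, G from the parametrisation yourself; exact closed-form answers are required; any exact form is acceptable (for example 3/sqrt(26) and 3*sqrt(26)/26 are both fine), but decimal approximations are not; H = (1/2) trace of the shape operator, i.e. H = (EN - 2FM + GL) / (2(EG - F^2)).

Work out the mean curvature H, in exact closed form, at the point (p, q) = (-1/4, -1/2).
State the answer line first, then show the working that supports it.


Answer: H = -12024*sqrt(805)/648025

z_p = 15/16, z_q = 9/8, z_pp = -3/2, z_pq = -3/2, z_qq = -3
E = 481/256, F = 135/128, G = 145/64; answer radicand W^2 = 805/256
unnormalised second-form numerators: l = -3/2, m = -3/2, n = -3; L = l/sqrt(805/256), and similarly M = m/sqrt(W^2), N = n/sqrt(W^2)
H = (E*n - 2*F*m + G*l) / (2*(EG - F^2)*sqrt(W^2)); E*n - 2*F*m + G*l = -1503/256, EG - F^2 = 805/256, so H = (-1503/1610)/sqrt(805/256)


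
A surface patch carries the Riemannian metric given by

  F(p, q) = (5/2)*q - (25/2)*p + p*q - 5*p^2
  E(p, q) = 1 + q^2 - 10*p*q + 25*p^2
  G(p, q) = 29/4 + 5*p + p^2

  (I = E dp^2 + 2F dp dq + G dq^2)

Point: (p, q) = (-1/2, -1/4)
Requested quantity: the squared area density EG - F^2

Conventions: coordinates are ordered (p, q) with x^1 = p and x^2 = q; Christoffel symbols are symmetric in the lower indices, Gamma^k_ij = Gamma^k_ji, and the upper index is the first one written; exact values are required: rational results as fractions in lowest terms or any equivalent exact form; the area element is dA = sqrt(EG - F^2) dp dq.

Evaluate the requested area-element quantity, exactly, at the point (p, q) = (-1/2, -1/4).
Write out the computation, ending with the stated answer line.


E = 97/16, F = 9/2, G = 5; EG - F^2 = 161/16

Answer: EG - F^2 = 161/16


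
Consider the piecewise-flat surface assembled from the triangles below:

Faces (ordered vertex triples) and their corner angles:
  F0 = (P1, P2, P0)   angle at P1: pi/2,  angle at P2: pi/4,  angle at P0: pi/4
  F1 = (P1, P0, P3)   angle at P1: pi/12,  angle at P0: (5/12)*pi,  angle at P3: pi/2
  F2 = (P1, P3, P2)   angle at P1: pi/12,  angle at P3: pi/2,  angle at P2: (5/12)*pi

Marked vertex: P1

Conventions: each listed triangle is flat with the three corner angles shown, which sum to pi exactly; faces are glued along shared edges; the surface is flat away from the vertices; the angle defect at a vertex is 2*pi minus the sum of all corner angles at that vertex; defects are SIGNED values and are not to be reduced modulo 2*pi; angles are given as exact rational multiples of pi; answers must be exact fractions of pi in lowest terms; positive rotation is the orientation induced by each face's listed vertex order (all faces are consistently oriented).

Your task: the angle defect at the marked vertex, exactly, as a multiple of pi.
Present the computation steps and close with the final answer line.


Sum of corner angles at P1: (2/3)*pi
defect = 2*pi - (2/3)*pi

Answer: defect(P1) = (4/3)*pi


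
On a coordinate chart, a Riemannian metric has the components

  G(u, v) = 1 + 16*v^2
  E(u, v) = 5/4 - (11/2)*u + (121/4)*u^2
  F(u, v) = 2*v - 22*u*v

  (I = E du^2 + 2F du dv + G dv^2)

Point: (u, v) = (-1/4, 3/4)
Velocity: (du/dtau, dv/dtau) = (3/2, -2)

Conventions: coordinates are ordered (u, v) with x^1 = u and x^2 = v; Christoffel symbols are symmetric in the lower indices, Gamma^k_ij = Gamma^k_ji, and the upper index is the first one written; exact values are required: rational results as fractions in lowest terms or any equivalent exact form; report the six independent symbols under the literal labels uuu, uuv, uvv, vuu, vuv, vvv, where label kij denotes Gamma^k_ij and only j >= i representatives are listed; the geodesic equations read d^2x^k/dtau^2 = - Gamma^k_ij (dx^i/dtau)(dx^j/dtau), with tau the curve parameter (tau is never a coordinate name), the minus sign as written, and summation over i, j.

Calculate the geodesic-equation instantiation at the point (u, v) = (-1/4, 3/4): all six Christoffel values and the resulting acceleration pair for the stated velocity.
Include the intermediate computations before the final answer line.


E = 289/64, F = 45/8, G = 10 at the point
E_u = -165/8, E_v = 0, F_u = -33/2, F_v = 15/2, G_u = 0, G_v = 24
EG - F^2 = 865/64;  g^inv = (64/865) * [[10, -45/8], [-45/8, 289/64]]
first-kind symbols [ij,l] = (1/2)(d_i g_jl + d_j g_il - d_l g_ij): [uu,u] = E_u/2 = -165/16, [uu,v] = F_u - E_v/2 = -33/2, [uv,u] = E_v/2 = 0, [uv,v] = G_u/2 = 0, [vv,u] = F_v - G_u/2 = 15/2, [vv,v] = G_v/2 = 12
Gamma^u_ij = (G*[ij,u] - F*[ij,v])/(EG - F^2), Gamma^v_ij = (E*[ij,v] - F*[ij,u])/(EG - F^2)
Gamma_uuu = -132/173, Gamma_uuv = 0, Gamma_uvv = 96/173, Gamma_vuu = -1056/865, Gamma_vuv = 0, Gamma_vvv = 768/865
d^2u/dtau^2 = -(Gamma_uuu*(3/2)^2 + 2*Gamma_uuv*(3/2)*(-2) + Gamma_uvv*(-2)^2) = -87/173
d^2v/dtau^2 = -(Gamma_vuu*(3/2)^2 + 2*Gamma_vuv*(3/2)*(-2) + Gamma_vvv*(-2)^2) = -696/865

Answer: Gamma_uuu = -132/173, Gamma_uuv = 0, Gamma_uvv = 96/173, Gamma_vuu = -1056/865, Gamma_vuv = 0, Gamma_vvv = 768/865; accelerations (d^2u/dtau^2, d^2v/dtau^2) = (-87/173, -696/865)
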